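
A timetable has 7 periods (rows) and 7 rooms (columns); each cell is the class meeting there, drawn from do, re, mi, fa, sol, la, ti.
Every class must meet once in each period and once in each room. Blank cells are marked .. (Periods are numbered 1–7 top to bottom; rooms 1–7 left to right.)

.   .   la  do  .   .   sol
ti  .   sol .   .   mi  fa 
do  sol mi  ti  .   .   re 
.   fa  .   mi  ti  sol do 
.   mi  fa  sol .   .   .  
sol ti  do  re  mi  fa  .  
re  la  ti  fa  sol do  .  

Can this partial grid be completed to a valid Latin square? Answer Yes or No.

Period 1, room 2: period 1 has {do, sol, la} and room 2 has {mi, fa, sol, la, ti}, so it must be re.
Period 1, room 5: period 1 has {do, re, sol, la} and room 5 has {mi, sol, ti}, so it must be fa.
Period 1, room 1: period 1 has {do, re, fa, sol, la} and room 1 has {do, re, sol, ti}, so it must be mi.
Period 1, room 6: period 1 has {do, re, mi, fa, sol, la} and room 6 has {do, mi, fa, sol}, so it must be ti.
Period 2, room 2: period 2 has {mi, fa, sol, ti} and room 2 has {re, mi, fa, sol, la, ti}, so it must be do.
Period 2, room 4: period 2 has {do, mi, fa, sol, ti} and room 4 has {do, re, mi, fa, sol, ti}, so it must be la.
Period 2, room 5: period 2 has {do, mi, fa, sol, la, ti} and room 5 has {mi, fa, sol, ti}, so it must be re.
Period 3, room 5: period 3 has {do, re, mi, sol, ti} and room 5 has {re, mi, fa, sol, ti}, so it must be la.
Now period 3, room 6: period 3 together with room 6 already contain {do, re, mi, fa, sol, la, ti} — every symbol — so nothing can go there. The grid has no valid completion.

No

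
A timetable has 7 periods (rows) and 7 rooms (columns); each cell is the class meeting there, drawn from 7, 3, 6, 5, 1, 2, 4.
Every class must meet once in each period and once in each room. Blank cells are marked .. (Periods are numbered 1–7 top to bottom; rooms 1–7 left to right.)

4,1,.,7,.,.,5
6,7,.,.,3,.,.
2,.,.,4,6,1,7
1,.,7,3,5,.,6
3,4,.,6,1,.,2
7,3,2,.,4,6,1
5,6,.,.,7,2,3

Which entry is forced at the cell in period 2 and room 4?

Period 1, room 5: period 1 has {7, 5, 1, 4} and room 5 has {7, 3, 6, 5, 1, 4}, leaving only 2.
Period 1, room 6: period 1 has {7, 5, 1, 2, 4} and room 6 has {6, 1, 2}, leaving only 3.
Period 1, room 3: period 1 has {7, 3, 5, 1, 2, 4} and room 3 has {7, 2}, leaving only 6.
Period 2, room 7: period 2 has {7, 3, 6} and room 7 has {7, 3, 6, 5, 1, 2}, leaving only 4.
Period 2, room 6: period 2 has {7, 3, 6, 4} and room 6 has {3, 6, 1, 2}, leaving only 5.
Period 2, room 3: period 2 has {7, 3, 6, 5, 4} and room 3 has {7, 6, 2}, leaving only 1.
Period 2 already has {7, 3, 6, 5, 1, 4} and room 4 already has {7, 3, 6, 4}, so period 2, room 4 must be 2.

2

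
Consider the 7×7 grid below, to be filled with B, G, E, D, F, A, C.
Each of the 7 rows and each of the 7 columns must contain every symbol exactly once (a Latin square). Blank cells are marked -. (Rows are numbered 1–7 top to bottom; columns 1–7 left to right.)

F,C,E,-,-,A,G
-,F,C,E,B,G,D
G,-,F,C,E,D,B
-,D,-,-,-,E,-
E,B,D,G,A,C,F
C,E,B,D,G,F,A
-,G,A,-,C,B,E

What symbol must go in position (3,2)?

Row 3 already has {B, G, E, D, F, C} and column 2 already has {B, G, E, D, F, C}, so row 3, column 2 must be A.

A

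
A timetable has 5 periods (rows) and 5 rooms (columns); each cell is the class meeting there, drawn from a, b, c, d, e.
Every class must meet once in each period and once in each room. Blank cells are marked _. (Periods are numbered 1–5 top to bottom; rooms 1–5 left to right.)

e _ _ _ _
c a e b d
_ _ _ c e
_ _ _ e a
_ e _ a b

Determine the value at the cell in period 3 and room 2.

Period 1, room 4: period 1 has {e} and room 4 has {a, b, c, e}, leaving only d.
Period 1, room 5: period 1 has {d, e} and room 5 has {a, b, d, e}, leaving only c.
Period 1, room 2: period 1 has {c, d, e} and room 2 has {a, e}, leaving only b.
Period 3 already has {c, e} and room 2 already has {a, b, e}, so period 3, room 2 must be d.

d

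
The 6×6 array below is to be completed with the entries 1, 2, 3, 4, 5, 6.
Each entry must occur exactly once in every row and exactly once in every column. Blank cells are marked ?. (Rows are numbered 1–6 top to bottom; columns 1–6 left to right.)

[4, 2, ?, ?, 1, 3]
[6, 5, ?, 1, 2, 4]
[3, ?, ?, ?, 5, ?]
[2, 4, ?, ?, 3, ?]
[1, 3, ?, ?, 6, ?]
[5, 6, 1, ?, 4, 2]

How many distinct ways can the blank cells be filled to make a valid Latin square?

4

Row 1, column 3: eliminating its row and column leaves {5, 6}.
Row 1, column 4: eliminating its row and column leaves {5, 6}.
Row 2, column 3: eliminating its row and column leaves {3}.
Row 3, column 2: eliminating its row and column leaves {1}.
Row 3, column 3: eliminating its row and column leaves {2, 4, 6}.
Row 3, column 4: eliminating its row and column leaves {2, 4, 6}.
Row 3, column 6: eliminating its row and column leaves {1, 6}.
Row 4, column 3: eliminating its row and column leaves {5, 6}.
Row 4, column 4: eliminating its row and column leaves {5, 6}.
Row 4, column 6: eliminating its row and column leaves {1, 5, 6}.
Row 5, column 3: eliminating its row and column leaves {2, 4, 5}.
Row 5, column 4: eliminating its row and column leaves {2, 4, 5}.
Row 5, column 6: eliminating its row and column leaves {5}.
Row 6, column 4: eliminating its row and column leaves {3}.
Enumerating the assignments across these blanks that avoid any row or column repeat gives 4 completions.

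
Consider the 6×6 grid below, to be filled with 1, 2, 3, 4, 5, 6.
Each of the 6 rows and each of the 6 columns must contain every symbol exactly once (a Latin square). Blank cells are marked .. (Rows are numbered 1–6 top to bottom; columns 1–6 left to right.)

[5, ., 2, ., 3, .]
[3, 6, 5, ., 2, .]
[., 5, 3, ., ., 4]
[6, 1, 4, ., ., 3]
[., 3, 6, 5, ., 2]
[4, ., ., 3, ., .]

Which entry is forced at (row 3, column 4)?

Row 1, column 2: row 1 has {2, 3, 5} and column 2 has {1, 3, 5, 6}, leaving only 4.
Row 2, column 6: row 2 has {2, 3, 5, 6} and column 6 has {2, 3, 4}, leaving only 1.
Row 1, column 6: row 1 has {2, 3, 4, 5} and column 6 has {1, 2, 3, 4}, leaving only 6.
Row 1, column 4: row 1 has {2, 3, 4, 5, 6} and column 4 has {3, 5}, leaving only 1.
Row 2, column 4: row 2 has {1, 2, 3, 5, 6} and column 4 has {1, 3, 5}, leaving only 4.
Row 4, column 4: row 4 has {1, 3, 4, 6} and column 4 has {1, 3, 4, 5}, leaving only 2.
Row 3 already has {3, 4, 5} and column 4 already has {1, 2, 3, 4, 5}, so row 3, column 4 must be 6.

6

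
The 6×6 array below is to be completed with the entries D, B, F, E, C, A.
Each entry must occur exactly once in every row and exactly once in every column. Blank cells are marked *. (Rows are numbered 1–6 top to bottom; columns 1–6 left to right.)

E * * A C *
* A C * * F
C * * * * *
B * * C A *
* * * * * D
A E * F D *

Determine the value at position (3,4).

D

Row 1, column 6: row 1 has {E, C, A} and column 6 has {D, F}, leaving only B.
Row 2, column 1: row 2 has {F, C, A} and column 1 has {B, E, C, A}, leaving only D.
Row 4, column 6: row 4 has {B, C, A} and column 6 has {D, B, F}, leaving only E.
Row 3, column 6: row 3 has {C} and column 6 has {D, B, F, E}, leaving only A.
Row 5, column 1: row 5 has {D} and column 1 has {D, B, E, C, A}, leaving only F.
Row 6, column 3: row 6 has {D, F, E, A} and column 3 has {C}, leaving only B.
Row 6, column 6: row 6 has {D, B, F, E, A} and column 6 has {D, B, F, E, A}, leaving only C.
Row 3, column 4 is narrowed to {D, B, E}.
If it were B, then row 5, column 4 would be left with no valid symbol.
If it were E, then row 5, column 4 would be left with no valid symbol.
So row 3, column 4 must be D.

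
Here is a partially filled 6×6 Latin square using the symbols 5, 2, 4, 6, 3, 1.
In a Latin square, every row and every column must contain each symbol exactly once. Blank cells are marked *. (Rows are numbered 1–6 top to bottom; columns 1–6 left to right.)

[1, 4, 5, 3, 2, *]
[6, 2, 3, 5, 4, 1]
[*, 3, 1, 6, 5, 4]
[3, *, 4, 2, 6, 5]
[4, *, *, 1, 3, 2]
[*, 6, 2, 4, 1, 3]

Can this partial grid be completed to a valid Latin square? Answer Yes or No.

No row or column among the givens repeats a symbol, and propagating forced cells runs into no contradiction.
One valid completion exists (for instance, 1 4 5 3 2 6 / 6 2 3 5 4 1 / 2 3 1 6 5 4 / 3 1 4 2 6 5 / 4 5 6 1 3 2 / 5 6 2 4 1 3).

Yes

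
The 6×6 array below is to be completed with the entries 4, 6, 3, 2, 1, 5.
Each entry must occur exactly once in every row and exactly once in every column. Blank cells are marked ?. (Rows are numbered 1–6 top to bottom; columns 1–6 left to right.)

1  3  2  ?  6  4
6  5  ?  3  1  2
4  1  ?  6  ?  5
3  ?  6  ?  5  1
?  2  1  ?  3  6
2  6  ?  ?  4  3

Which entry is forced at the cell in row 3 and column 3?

Row 3 already has {4, 6, 1, 5} and column 3 already has {6, 2, 1}, so row 3, column 3 must be 3.

3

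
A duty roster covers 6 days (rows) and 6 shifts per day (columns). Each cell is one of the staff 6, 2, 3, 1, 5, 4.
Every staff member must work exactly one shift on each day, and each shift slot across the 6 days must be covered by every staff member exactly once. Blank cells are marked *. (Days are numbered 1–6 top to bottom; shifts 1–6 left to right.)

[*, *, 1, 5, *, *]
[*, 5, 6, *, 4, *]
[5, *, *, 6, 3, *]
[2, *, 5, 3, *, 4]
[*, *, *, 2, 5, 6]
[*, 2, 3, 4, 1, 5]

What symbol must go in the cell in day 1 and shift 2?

Day 2, shift 4: day 2 has {6, 5, 4} and shift 4 has {6, 2, 3, 5, 4}, leaving only 1.
Day 2, shift 1: day 2 has {6, 1, 5, 4} and shift 1 has {2, 5}, leaving only 3.
Day 2, shift 6: day 2 has {6, 3, 1, 5, 4} and shift 6 has {6, 5, 4}, leaving only 2.
Day 1, shift 6: day 1 has {1, 5} and shift 6 has {6, 2, 5, 4}, leaving only 3.
Day 3, shift 6: day 3 has {6, 3, 5} and shift 6 has {6, 2, 3, 5, 4}, leaving only 1.
Day 3, shift 2: day 3 has {6, 3, 1, 5} and shift 2 has {2, 5}, leaving only 4.
Day 1 already has {3, 1, 5} and shift 2 already has {2, 5, 4}, so day 1, shift 2 must be 6.

6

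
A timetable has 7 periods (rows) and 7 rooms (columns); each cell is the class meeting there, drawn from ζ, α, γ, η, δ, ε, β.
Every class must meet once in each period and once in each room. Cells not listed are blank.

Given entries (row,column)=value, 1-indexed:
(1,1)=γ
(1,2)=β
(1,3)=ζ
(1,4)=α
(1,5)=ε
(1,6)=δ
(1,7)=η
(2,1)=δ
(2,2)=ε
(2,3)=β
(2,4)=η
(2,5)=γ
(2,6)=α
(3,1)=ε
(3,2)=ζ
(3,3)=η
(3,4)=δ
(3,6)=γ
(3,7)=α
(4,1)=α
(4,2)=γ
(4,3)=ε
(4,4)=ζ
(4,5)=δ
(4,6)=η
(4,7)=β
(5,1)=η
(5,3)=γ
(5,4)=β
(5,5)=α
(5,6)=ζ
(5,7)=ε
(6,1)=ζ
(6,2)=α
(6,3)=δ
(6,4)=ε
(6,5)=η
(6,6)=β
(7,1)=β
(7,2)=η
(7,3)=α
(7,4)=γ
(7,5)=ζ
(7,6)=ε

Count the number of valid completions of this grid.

1

Period 2, room 7: eliminating its period and room leaves {ζ}.
Period 3, room 5: eliminating its period and room leaves {β}.
Period 5, room 2: eliminating its period and room leaves {δ}.
Period 6, room 7: eliminating its period and room leaves {γ}.
Period 7, room 7: eliminating its period and room leaves {δ}.
Only one assignment across all blanks avoids any period or room repeat, giving 1 completion.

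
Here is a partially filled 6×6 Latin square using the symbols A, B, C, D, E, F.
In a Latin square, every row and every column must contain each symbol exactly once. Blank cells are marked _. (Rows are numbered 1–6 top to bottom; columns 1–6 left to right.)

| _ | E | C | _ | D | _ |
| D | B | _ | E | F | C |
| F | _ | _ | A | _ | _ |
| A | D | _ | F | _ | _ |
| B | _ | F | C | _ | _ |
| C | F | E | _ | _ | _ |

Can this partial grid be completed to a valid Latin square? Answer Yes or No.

Row 1, column 1: row 1 together with column 1 already contain {A, B, C, D, E, F} — every symbol — so nothing can go there. The grid has no valid completion.

No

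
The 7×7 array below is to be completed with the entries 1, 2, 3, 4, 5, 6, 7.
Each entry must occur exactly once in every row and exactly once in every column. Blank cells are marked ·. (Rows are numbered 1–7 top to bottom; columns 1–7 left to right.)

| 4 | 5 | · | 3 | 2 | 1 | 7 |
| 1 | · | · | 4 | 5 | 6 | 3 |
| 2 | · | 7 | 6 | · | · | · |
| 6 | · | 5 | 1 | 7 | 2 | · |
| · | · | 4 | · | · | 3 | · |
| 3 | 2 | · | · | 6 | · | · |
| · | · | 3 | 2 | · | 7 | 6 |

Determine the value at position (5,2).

6

Row 1, column 3: row 1 has {1, 2, 3, 4, 5, 7} and column 3 has {3, 4, 5, 7}, leaving only 6.
Row 2, column 2: row 2 has {1, 3, 4, 5, 6} and column 2 has {2, 5}, leaving only 7.
Row 2, column 3: row 2 has {1, 3, 4, 5, 6, 7} and column 3 has {3, 4, 5, 6, 7}, leaving only 2.
Row 4, column 7: row 4 has {1, 2, 5, 6, 7} and column 7 has {3, 6, 7}, leaving only 4.
Row 4, column 2: row 4 has {1, 2, 4, 5, 6, 7} and column 2 has {2, 5, 7}, leaving only 3.
Row 5, column 5: row 5 has {3, 4} and column 5 has {2, 5, 6, 7}, leaving only 1.
Row 5 already has {1, 3, 4} and column 2 already has {2, 3, 5, 7}, so row 5, column 2 must be 6.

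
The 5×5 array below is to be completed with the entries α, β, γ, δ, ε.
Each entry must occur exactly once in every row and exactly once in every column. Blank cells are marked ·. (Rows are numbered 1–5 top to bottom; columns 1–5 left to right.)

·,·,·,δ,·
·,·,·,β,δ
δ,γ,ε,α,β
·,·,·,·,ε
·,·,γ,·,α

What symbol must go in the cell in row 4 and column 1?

α

Row 1, column 5: row 1 has {δ} and column 5 has {α, β, δ, ε}, leaving only γ.
Row 2, column 3: row 2 has {β, δ} and column 3 has {γ, ε}, leaving only α.
Row 1, column 3: row 1 has {γ, δ} and column 3 has {α, γ, ε}, leaving only β.
Row 2, column 2: row 2 has {α, β, δ} and column 2 has {γ}, leaving only ε.
Row 1, column 2: row 1 has {β, γ, δ} and column 2 has {γ, ε}, leaving only α.
Row 1, column 1: row 1 has {α, β, γ, δ} and column 1 has {δ}, leaving only ε.
Row 2, column 1: row 2 has {α, β, δ, ε} and column 1 has {δ, ε}, leaving only γ.
Row 4, column 3: row 4 has {ε} and column 3 has {α, β, γ, ε}, leaving only δ.
Row 4, column 2: row 4 has {δ, ε} and column 2 has {α, γ, ε}, leaving only β.
Row 4 already has {β, δ, ε} and column 1 already has {γ, δ, ε}, so row 4, column 1 must be α.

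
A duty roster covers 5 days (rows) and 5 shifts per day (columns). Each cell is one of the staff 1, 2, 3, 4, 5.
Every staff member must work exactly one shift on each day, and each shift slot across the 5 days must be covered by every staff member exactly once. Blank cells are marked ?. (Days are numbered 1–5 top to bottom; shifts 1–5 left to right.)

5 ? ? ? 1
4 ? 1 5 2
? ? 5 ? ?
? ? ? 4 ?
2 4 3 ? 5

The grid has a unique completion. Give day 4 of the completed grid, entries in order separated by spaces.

Day 4, shift 3: day 4 has {4} and shift 3 has {1, 3, 5}, leaving only 2.
Day 4, shift 5: day 4 has {2, 4} and shift 5 has {1, 2, 5}, leaving only 3.
Day 4, shift 1: day 4 has {2, 3, 4} and shift 1 has {2, 4, 5}, leaving only 1.
Day 4, shift 2: day 4 has {1, 2, 3, 4} and shift 2 has {4}, leaving only 5.
So day 4 reads: 1 5 2 4 3.

1 5 2 4 3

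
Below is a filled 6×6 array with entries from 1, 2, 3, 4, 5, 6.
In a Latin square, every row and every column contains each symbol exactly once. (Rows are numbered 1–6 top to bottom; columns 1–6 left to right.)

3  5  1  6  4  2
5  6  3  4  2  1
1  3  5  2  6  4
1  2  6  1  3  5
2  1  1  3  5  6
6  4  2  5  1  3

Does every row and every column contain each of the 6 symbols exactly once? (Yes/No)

Row 4 contains 1 twice (at columns 1 and 4); row 5 is also not a permutation.

No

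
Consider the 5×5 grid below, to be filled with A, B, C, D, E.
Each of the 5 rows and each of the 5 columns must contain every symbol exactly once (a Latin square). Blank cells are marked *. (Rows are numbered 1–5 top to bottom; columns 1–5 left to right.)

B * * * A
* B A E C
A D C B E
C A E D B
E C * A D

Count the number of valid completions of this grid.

1

Row 1, column 2: eliminating its row and column leaves {E}.
Row 1, column 3: eliminating its row and column leaves {D}.
Row 1, column 4: eliminating its row and column leaves {C}.
Row 2, column 1: eliminating its row and column leaves {D}.
Row 5, column 3: eliminating its row and column leaves {B}.
Only one assignment across all blanks avoids any row or column repeat, giving 1 completion.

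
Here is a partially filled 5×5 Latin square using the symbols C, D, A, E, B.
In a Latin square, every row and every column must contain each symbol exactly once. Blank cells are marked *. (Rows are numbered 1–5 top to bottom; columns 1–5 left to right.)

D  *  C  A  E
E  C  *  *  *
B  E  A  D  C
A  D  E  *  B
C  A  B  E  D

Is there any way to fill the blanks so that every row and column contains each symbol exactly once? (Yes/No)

No row or column among the givens repeats a symbol, and propagating forced cells runs into no contradiction.
One valid completion exists (for instance, D B C A E / E C D B A / B E A D C / A D E C B / C A B E D).

Yes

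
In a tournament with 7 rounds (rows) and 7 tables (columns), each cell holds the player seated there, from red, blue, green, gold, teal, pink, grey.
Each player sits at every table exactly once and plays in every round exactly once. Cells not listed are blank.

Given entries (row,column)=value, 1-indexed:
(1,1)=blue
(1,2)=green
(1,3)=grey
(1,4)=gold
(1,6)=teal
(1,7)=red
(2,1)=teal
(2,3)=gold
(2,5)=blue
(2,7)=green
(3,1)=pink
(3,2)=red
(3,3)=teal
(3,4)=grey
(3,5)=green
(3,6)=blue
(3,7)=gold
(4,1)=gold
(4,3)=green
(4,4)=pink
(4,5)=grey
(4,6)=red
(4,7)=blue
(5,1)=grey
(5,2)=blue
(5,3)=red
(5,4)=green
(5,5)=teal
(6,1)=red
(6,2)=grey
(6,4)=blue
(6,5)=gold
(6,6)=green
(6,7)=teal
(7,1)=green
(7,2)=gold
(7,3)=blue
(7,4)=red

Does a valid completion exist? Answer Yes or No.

No

Round 2, table 4: round 2 together with table 4 already contain {red, blue, green, gold, teal, pink, grey} — every symbol — so nothing can go there. The grid has no valid completion.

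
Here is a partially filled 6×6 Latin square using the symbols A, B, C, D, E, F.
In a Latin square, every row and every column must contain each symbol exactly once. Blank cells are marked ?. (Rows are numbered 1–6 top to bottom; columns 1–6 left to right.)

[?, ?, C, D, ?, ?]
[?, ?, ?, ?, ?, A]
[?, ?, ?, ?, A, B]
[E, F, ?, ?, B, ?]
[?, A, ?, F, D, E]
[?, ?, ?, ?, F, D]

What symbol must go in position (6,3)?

A

Row 1, column 5: row 1 has {C, D} and column 5 has {A, B, D, F}, leaving only E.
Row 1, column 2: row 1 has {C, D, E} and column 2 has {A, F}, leaving only B.
Row 1, column 6: row 1 has {B, C, D, E} and column 6 has {A, B, D, E}, leaving only F.
Row 1, column 1: row 1 has {B, C, D, E, F} and column 1 has {E}, leaving only A.
Row 2, column 5: row 2 has {A} and column 5 has {A, B, D, E, F}, leaving only C.
Row 4, column 6: row 4 has {B, E, F} and column 6 has {A, B, D, E, F}, leaving only C.
Row 4, column 4: row 4 has {B, C, E, F} and column 4 has {D, F}, leaving only A.
Row 4, column 3: row 4 has {A, B, C, E, F} and column 3 has {C}, leaving only D.
Row 5, column 3: row 5 has {A, D, E, F} and column 3 has {C, D}, leaving only B.
Row 5, column 1: row 5 has {A, B, D, E, F} and column 1 has {A, E}, leaving only C.
Row 6, column 1: row 6 has {D, F} and column 1 has {A, C, E}, leaving only B.
Row 6, column 3 is narrowed to {A, E}.
If it were E, then row 3, column 3 would be left with no valid symbol.
So row 6, column 3 must be A.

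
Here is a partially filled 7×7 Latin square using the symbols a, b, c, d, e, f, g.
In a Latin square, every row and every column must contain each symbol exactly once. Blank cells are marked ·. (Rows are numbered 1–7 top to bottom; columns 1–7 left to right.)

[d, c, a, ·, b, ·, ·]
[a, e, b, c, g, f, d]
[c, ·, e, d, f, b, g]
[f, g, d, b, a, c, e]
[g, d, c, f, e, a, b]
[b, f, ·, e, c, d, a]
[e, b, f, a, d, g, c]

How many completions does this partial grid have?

Row 1, column 4: eliminating its row and column leaves {g}.
Row 1, column 6: eliminating its row and column leaves {e}.
Row 1, column 7: eliminating its row and column leaves {f}.
Row 3, column 2: eliminating its row and column leaves {a}.
Row 6, column 3: eliminating its row and column leaves {g}.
Only one assignment across all blanks avoids any row or column repeat, giving 1 completion.

1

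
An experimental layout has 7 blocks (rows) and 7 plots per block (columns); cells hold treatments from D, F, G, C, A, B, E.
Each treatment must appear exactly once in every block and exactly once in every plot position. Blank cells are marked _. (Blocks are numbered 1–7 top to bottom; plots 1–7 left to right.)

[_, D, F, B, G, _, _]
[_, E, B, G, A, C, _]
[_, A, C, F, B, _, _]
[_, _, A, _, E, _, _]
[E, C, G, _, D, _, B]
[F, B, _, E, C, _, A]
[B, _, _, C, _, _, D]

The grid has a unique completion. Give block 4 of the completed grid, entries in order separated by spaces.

C F A D E B G

Block 4, plot 4: block 4 has {A, E} and plot 4 has {F, G, C, B, E}, leaving only D.
Block 2, plot 1: block 2 has {G, C, A, B, E} and plot 1 has {F, B, E}, leaving only D.
Block 2, plot 7: block 2 has {D, G, C, A, B, E} and plot 7 has {D, A, B}, leaving only F.
Block 3, plot 1: block 3 has {F, C, A, B} and plot 1 has {D, F, B, E}, leaving only G.
Block 4, plot 1: block 4 has {D, A, E} and plot 1 has {D, F, G, B, E}, leaving only C.
Block 4, plot 7: block 4 has {D, C, A, E} and plot 7 has {D, F, A, B}, leaving only G.
Block 4, plot 2: block 4 has {D, G, C, A, E} and plot 2 has {D, C, A, B, E}, leaving only F.
Block 4, plot 6: block 4 has {D, F, G, C, A, E} and plot 6 has {C}, leaving only B.
So block 4 reads: C F A D E B G.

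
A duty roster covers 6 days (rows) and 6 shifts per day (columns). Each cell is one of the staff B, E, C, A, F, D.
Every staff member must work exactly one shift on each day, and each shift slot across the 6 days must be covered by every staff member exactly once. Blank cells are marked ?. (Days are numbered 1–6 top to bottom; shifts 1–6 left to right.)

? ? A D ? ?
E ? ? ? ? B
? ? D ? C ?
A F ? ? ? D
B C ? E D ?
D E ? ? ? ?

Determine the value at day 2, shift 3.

C

Day 1, shift 2: day 1 has {A, D} and shift 2 has {E, C, F}, leaving only B.
Day 3, shift 1: day 3 has {C, D} and shift 1 has {B, E, A, D}, leaving only F.
Day 1, shift 1: day 1 has {B, A, D} and shift 1 has {B, E, A, F, D}, leaving only C.
Day 3, shift 2: day 3 has {C, F, D} and shift 2 has {B, E, C, F}, leaving only A.
Day 2, shift 2: day 2 has {B, E} and shift 2 has {B, E, C, A, F}, leaving only D.
Day 3, shift 4: day 3 has {C, A, F, D} and shift 4 has {E, D}, leaving only B.
Day 3, shift 6: day 3 has {B, C, A, F, D} and shift 6 has {B, D}, leaving only E.
Day 1, shift 6: day 1 has {B, C, A, D} and shift 6 has {B, E, D}, leaving only F.
Day 1, shift 5: day 1 has {B, C, A, F, D} and shift 5 has {C, D}, leaving only E.
Day 4, shift 4: day 4 has {A, F, D} and shift 4 has {B, E, D}, leaving only C.
Day 4, shift 5: day 4 has {C, A, F, D} and shift 5 has {E, C, D}, leaving only B.
Day 4, shift 3: day 4 has {B, C, A, F, D} and shift 3 has {A, D}, leaving only E.
Day 5, shift 3: day 5 has {B, E, C, D} and shift 3 has {E, A, D}, leaving only F.
Day 2 already has {B, E, D} and shift 3 already has {E, A, F, D}, so day 2, shift 3 must be C.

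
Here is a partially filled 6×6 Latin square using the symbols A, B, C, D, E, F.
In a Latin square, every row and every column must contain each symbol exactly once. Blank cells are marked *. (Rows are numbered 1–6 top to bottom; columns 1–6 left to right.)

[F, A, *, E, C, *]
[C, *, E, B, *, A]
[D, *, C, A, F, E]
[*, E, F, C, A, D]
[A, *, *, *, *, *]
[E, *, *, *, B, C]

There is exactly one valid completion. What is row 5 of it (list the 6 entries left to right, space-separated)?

A C B D E F

Row 1, column 6: row 1 has {A, C, E, F} and column 6 has {A, C, D, E}, leaving only B.
Row 5, column 6: row 5 has {A} and column 6 has {A, B, C, D, E}, leaving only F.
Row 5, column 4: row 5 has {A, F} and column 4 has {A, B, C, E}, leaving only D.
Row 5, column 3: row 5 has {A, D, F} and column 3 has {C, E, F}, leaving only B.
Row 5, column 2: row 5 has {A, B, D, F} and column 2 has {A, E}, leaving only C.
Row 5, column 5: row 5 has {A, B, C, D, F} and column 5 has {A, B, C, F}, leaving only E.
So row 5 reads: A C B D E F.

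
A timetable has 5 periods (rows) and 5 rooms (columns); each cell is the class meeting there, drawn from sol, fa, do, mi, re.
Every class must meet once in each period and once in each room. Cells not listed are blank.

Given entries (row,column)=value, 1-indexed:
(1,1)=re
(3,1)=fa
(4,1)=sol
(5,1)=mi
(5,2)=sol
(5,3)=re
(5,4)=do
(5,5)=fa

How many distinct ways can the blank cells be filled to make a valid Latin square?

Period 1, room 2: eliminating its period and room leaves {fa, do, mi}.
Period 1, room 3: eliminating its period and room leaves {sol, fa, do, mi}.
Period 1, room 4: eliminating its period and room leaves {sol, fa, mi}.
Period 1, room 5: eliminating its period and room leaves {sol, do, mi}.
Period 2, room 1: eliminating its period and room leaves {do}.
Period 2, room 2: eliminating its period and room leaves {fa, do, mi, re}.
Period 2, room 3: eliminating its period and room leaves {sol, fa, do, mi}.
Period 2, room 4: eliminating its period and room leaves {sol, fa, mi, re}.
Period 2, room 5: eliminating its period and room leaves {sol, do, mi, re}.
Period 3, room 2: eliminating its period and room leaves {do, mi, re}.
Period 3, room 3: eliminating its period and room leaves {sol, do, mi}.
Period 3, room 4: eliminating its period and room leaves {sol, mi, re}.
Period 3, room 5: eliminating its period and room leaves {sol, do, mi, re}.
Period 4, room 2: eliminating its period and room leaves {fa, do, mi, re}.
Period 4, room 3: eliminating its period and room leaves {fa, do, mi}.
Period 4, room 4: eliminating its period and room leaves {fa, mi, re}.
Period 4, room 5: eliminating its period and room leaves {do, mi, re}.
Enumerating the assignments across these blanks that avoid any period or room repeat gives 56 completions.

56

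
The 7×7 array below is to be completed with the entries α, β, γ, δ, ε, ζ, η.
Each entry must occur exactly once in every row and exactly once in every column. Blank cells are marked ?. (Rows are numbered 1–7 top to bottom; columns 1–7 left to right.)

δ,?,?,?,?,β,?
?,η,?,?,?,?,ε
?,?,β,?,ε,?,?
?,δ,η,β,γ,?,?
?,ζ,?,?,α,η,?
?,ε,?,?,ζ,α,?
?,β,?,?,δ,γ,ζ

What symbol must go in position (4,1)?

ζ

Row 1, column 5: row 1 has {β, δ} and column 5 has {α, γ, δ, ε, ζ}, leaving only η.
Row 2, column 5: row 2 has {ε, η} and column 5 has {α, γ, δ, ε, ζ, η}, leaving only β.
Row 4, column 7: row 4 has {β, γ, δ, η} and column 7 has {ε, ζ}, leaving only α.
Row 1, column 7: row 1 has {β, δ, η} and column 7 has {α, ε, ζ}, leaving only γ.
Row 1, column 2: row 1 has {β, γ, δ, η} and column 2 has {β, δ, ε, ζ, η}, leaving only α.
Row 3, column 2: row 3 has {β, ε} and column 2 has {α, β, δ, ε, ζ, η}, leaving only γ.
Row 4, column 1 is narrowed to {ε, ζ}.
If it were ε, then row 3, column 6 would be left with no valid symbol.
So row 4, column 1 must be ζ.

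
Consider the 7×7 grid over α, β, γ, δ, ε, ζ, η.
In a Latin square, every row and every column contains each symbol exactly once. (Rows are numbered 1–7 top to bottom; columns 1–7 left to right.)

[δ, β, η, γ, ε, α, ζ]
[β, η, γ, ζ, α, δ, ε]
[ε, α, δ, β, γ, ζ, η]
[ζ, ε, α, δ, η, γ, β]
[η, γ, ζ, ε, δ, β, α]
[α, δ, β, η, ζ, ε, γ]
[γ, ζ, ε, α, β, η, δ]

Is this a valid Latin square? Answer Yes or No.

Each row is a permutation of the 7 symbols, and so is each column.

Yes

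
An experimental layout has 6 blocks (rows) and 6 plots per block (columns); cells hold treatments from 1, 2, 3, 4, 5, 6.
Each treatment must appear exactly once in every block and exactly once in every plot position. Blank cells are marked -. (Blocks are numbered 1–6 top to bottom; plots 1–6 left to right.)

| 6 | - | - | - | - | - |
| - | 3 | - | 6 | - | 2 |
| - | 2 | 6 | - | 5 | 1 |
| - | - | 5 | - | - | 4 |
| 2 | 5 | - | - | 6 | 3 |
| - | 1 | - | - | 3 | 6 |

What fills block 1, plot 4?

2

Block 1, plot 2: block 1 has {6} and plot 2 has {1, 2, 3, 5}, leaving only 4.
Block 1, plot 6: block 1 has {4, 6} and plot 6 has {1, 2, 3, 4, 6}, leaving only 5.
Block 4, plot 2: block 4 has {4, 5} and plot 2 has {1, 2, 3, 4, 5}, leaving only 6.
Block 1, plot 4 is narrowed to {1, 2, 3}.
If it were 1, then block 6, plot 1 would be left with no valid symbol.
If it were 3, then block 4, plot 5 would be left with no valid symbol.
So block 1, plot 4 must be 2.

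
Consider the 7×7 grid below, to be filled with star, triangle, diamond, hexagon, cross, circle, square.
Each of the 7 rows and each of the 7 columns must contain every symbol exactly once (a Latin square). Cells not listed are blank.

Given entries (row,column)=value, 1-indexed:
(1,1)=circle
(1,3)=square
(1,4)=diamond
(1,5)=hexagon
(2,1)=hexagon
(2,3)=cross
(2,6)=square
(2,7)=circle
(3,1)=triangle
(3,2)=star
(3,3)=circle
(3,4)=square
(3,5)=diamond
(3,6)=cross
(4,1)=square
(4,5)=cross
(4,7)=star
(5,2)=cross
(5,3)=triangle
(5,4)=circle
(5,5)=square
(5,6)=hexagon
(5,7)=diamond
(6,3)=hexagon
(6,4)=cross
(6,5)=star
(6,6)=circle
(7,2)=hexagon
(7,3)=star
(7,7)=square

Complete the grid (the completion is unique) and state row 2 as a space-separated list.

Row 2, column 5: row 2 has {hexagon, cross, circle, square} and column 5 has {star, diamond, hexagon, cross, square}, leaving only triangle.
Row 2, column 2: row 2 has {triangle, hexagon, cross, circle, square} and column 2 has {star, hexagon, cross}, leaving only diamond.
Row 2, column 4: row 2 has {triangle, diamond, hexagon, cross, circle, square} and column 4 has {diamond, cross, circle, square}, leaving only star.
So row 2 reads: hexagon diamond cross star triangle square circle.

hexagon diamond cross star triangle square circle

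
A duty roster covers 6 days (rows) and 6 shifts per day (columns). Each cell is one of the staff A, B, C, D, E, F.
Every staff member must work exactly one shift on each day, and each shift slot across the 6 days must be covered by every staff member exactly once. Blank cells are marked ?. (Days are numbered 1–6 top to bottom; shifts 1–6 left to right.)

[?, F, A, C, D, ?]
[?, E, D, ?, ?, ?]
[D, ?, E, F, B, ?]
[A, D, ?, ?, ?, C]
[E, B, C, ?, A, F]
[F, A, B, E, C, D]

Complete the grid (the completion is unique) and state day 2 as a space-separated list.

Day 2, shift 5: day 2 has {D, E} and shift 5 has {A, B, C, D}, leaving only F.
Day 1, shift 1: day 1 has {A, C, D, F} and shift 1 has {A, D, E, F}, leaving only B.
Day 2, shift 1: day 2 has {D, E, F} and shift 1 has {A, B, D, E, F}, leaving only C.
Day 1, shift 6: day 1 has {A, B, C, D, F} and shift 6 has {C, D, F}, leaving only E.
Day 3, shift 2: day 3 has {B, D, E, F} and shift 2 has {A, B, D, E, F}, leaving only C.
Day 3, shift 6: day 3 has {B, C, D, E, F} and shift 6 has {C, D, E, F}, leaving only A.
Day 2, shift 6: day 2 has {C, D, E, F} and shift 6 has {A, C, D, E, F}, leaving only B.
Day 2, shift 4: day 2 has {B, C, D, E, F} and shift 4 has {C, E, F}, leaving only A.
So day 2 reads: C E D A F B.

C E D A F B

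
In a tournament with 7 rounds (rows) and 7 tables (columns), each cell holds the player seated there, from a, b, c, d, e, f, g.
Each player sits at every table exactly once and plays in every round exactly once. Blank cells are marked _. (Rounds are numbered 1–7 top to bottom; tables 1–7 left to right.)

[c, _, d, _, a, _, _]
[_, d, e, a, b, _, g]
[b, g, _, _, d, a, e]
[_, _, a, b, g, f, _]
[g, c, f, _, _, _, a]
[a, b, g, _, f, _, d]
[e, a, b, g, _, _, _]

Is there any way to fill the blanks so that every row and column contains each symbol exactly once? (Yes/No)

Yes

No round or table among the givens repeats a symbol, and propagating forced cells runs into no contradiction.
One valid completion exists (for instance, c f d e a g b / f d e a b c g / b g c f d a e / d e a b g f c / g c f d e b a / a b g c f e d / e a b g c d f).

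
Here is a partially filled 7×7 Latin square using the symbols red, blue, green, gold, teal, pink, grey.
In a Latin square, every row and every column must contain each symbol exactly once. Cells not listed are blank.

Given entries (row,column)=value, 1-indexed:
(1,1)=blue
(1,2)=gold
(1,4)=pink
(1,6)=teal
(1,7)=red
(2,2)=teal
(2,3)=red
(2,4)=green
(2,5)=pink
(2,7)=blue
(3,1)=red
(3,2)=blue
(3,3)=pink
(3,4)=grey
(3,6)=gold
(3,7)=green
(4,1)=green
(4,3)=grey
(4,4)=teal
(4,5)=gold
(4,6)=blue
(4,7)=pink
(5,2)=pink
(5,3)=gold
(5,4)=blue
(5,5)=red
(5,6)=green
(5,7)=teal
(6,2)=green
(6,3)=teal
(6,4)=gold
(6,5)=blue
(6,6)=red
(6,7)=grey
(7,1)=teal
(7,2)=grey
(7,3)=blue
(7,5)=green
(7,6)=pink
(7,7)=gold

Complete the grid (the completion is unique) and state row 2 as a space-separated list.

Row 2, column 6: row 2 has {red, blue, green, teal, pink} and column 6 has {red, blue, green, gold, teal, pink}, leaving only grey.
Row 2, column 1: row 2 has {red, blue, green, teal, pink, grey} and column 1 has {red, blue, green, teal}, leaving only gold.
So row 2 reads: gold teal red green pink grey blue.

gold teal red green pink grey blue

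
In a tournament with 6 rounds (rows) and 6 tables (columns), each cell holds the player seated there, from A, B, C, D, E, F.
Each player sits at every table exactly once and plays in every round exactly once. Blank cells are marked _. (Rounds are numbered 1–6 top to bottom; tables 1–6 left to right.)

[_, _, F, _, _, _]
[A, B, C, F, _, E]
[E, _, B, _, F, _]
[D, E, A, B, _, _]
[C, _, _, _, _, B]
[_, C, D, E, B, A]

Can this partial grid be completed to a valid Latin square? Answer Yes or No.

Yes

No round or table among the givens repeats a symbol, and propagating forced cells runs into no contradiction.
One valid completion exists (for instance, B D F A E C / A B C F D E / E A B C F D / D E A B C F / C F E D A B / F C D E B A).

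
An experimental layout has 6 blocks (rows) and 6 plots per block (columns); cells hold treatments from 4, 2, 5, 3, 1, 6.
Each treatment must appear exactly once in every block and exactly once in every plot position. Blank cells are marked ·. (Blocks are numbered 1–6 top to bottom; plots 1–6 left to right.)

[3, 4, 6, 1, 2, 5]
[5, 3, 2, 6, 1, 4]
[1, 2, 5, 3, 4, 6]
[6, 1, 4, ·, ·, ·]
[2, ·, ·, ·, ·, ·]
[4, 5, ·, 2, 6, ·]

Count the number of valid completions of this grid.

Block 4, plot 4: eliminating its block and plot leaves {5}.
Block 4, plot 5: eliminating its block and plot leaves {5, 3}.
Block 4, plot 6: eliminating its block and plot leaves {2, 3}.
Block 5, plot 2: eliminating its block and plot leaves {6}.
Block 5, plot 3: eliminating its block and plot leaves {3, 1}.
Block 5, plot 4: eliminating its block and plot leaves {4, 5}.
Block 5, plot 5: eliminating its block and plot leaves {5, 3}.
Block 5, plot 6: eliminating its block and plot leaves {3, 1}.
Block 6, plot 3: eliminating its block and plot leaves {3, 1}.
Block 6, plot 6: eliminating its block and plot leaves {3, 1}.
Enumerating the assignments across these blanks that avoid any block or plot repeat gives 2 completions.

2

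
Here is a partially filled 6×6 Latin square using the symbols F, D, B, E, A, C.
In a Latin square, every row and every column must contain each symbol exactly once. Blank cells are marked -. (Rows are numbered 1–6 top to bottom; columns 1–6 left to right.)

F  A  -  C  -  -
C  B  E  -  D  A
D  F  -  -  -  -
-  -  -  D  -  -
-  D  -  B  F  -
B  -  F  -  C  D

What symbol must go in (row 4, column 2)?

Row 2, column 4: row 2 has {D, B, E, A, C} and column 4 has {D, B, C}, leaving only F.
Row 6, column 2: row 6 has {F, D, B, C} and column 2 has {F, D, B, A}, leaving only E.
Row 4 already has {D} and column 2 already has {F, D, B, E, A}, so row 4, column 2 must be C.

C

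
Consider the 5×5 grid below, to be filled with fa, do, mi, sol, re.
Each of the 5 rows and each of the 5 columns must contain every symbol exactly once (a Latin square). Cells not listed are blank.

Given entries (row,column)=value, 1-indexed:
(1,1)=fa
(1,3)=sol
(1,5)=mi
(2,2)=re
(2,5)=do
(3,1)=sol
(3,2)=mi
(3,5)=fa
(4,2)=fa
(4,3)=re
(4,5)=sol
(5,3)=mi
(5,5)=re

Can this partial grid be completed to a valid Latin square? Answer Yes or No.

Row 1, column 2: row 1 has {fa, mi, sol} and column 2 has {fa, mi, re}, so it must be do.
Row 1, column 4: row 1 has {fa, do, mi, sol} and column 4 has {}, so it must be re.
Row 2, column 1: row 2 has {do, re} and column 1 has {fa, sol}, so it must be mi.
Row 2, column 3: row 2 has {do, mi, re} and column 3 has {mi, sol, re}, so it must be fa.
Row 2, column 4: row 2 has {fa, do, mi, re} and column 4 has {re}, so it must be sol.
Row 3, column 3: row 3 has {fa, mi, sol} and column 3 has {fa, mi, sol, re}, so it must be do.
Now row 3, column 4: row 3 together with column 4 already contain {fa, do, mi, sol, re} — every symbol — so nothing can go there. The grid has no valid completion.

No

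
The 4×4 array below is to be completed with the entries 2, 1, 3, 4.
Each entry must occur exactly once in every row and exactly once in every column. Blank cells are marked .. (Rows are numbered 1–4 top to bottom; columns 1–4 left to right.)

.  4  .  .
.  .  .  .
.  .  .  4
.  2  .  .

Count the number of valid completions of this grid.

16

Row 1, column 1: eliminating its row and column leaves {2, 1, 3}.
Row 1, column 3: eliminating its row and column leaves {2, 1, 3}.
Row 1, column 4: eliminating its row and column leaves {2, 1, 3}.
Row 2, column 1: eliminating its row and column leaves {2, 1, 3, 4}.
Row 2, column 2: eliminating its row and column leaves {1, 3}.
Row 2, column 3: eliminating its row and column leaves {2, 1, 3, 4}.
Row 2, column 4: eliminating its row and column leaves {2, 1, 3}.
Row 3, column 1: eliminating its row and column leaves {2, 1, 3}.
Row 3, column 2: eliminating its row and column leaves {1, 3}.
Row 3, column 3: eliminating its row and column leaves {2, 1, 3}.
Row 4, column 1: eliminating its row and column leaves {1, 3, 4}.
Row 4, column 3: eliminating its row and column leaves {1, 3, 4}.
Row 4, column 4: eliminating its row and column leaves {1, 3}.
Enumerating the assignments across these blanks that avoid any row or column repeat gives 16 completions.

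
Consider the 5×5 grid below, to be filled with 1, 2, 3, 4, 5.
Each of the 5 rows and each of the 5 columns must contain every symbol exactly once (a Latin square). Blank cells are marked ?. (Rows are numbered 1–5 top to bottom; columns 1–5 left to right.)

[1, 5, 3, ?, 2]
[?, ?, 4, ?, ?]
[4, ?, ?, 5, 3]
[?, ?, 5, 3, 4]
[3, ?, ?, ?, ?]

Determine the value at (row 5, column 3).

Row 1, column 4: row 1 has {1, 2, 3, 5} and column 4 has {3, 5}, leaving only 4.
Row 4, column 1: row 4 has {3, 4, 5} and column 1 has {1, 3, 4}, leaving only 2.
Row 2, column 1: row 2 has {4} and column 1 has {1, 2, 3, 4}, leaving only 5.
Row 2, column 5: row 2 has {4, 5} and column 5 has {2, 3, 4}, leaving only 1.
Row 2, column 4: row 2 has {1, 4, 5} and column 4 has {3, 4, 5}, leaving only 2.
Row 2, column 2: row 2 has {1, 2, 4, 5} and column 2 has {5}, leaving only 3.
Row 4, column 2: row 4 has {2, 3, 4, 5} and column 2 has {3, 5}, leaving only 1.
Row 3, column 2: row 3 has {3, 4, 5} and column 2 has {1, 3, 5}, leaving only 2.
Row 3, column 3: row 3 has {2, 3, 4, 5} and column 3 has {3, 4, 5}, leaving only 1.
Row 5 already has {3} and column 3 already has {1, 3, 4, 5}, so row 5, column 3 must be 2.

2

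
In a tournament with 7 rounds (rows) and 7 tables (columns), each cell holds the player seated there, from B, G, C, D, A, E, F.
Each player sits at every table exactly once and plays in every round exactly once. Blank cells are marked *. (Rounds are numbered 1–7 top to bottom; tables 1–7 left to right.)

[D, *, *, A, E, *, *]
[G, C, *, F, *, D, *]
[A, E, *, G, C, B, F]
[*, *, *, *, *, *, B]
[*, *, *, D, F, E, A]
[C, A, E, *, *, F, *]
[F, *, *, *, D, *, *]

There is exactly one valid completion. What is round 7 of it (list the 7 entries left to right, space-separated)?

Round 2, table 7: round 2 has {G, C, D, F} and table 7 has {B, A, F}, leaving only E.
Round 3, table 3: round 3 has {B, G, C, A, E, F} and table 3 has {E}, leaving only D.
Round 4, table 1: round 4 has {B} and table 1 has {G, C, D, A, F}, leaving only E.
Round 4, table 4: round 4 has {B, E} and table 4 has {G, D, A, F}, leaving only C.
Round 5, table 1: round 5 has {D, A, E, F} and table 1 has {G, C, D, A, E, F}, leaving only B.
Round 5, table 2: round 5 has {B, D, A, E, F} and table 2 has {C, A, E}, leaving only G.
Round 7, table 2: round 7 has {D, F} and table 2 has {G, C, A, E}, leaving only B.
Round 7, table 4: round 7 has {B, D, F} and table 4 has {G, C, D, A, F}, leaving only E.
Round 1, table 2: round 1 has {D, A, E} and table 2 has {B, G, C, A, E}, leaving only F.
Round 4, table 2: round 4 has {B, C, E} and table 2 has {B, G, C, A, E, F}, leaving only D.
Round 5, table 3: round 5 has {B, G, D, A, E, F} and table 3 has {D, E}, leaving only C.
Round 6, table 4: round 6 has {C, A, E, F} and table 4 has {G, C, D, A, E, F}, leaving only B.
Round 6, table 5: round 6 has {B, C, A, E, F} and table 5 has {C, D, E, F}, leaving only G.
Round 4, table 5: round 4 has {B, C, D, E} and table 5 has {G, C, D, E, F}, leaving only A.
Round 2, table 5: round 2 has {G, C, D, E, F} and table 5 has {G, C, D, A, E, F}, leaving only B.
Round 2, table 3: round 2 has {B, G, C, D, E, F} and table 3 has {C, D, E}, leaving only A.
Round 7, table 3: round 7 has {B, D, E, F} and table 3 has {C, D, A, E}, leaving only G.
Round 7, table 7: round 7 has {B, G, D, E, F} and table 7 has {B, A, E, F}, leaving only C.
Round 7, table 6: round 7 has {B, G, C, D, E, F} and table 6 has {B, D, E, F}, leaving only A.
So round 7 reads: F B G E D A C.

F B G E D A C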